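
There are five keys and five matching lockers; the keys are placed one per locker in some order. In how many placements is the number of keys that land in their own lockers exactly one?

45

Choose which one of the 5 is fixed: C(5,1) = 5.
The remaining 4 must be deranged: !4 = 9.
Total: 5 × 9 = 45.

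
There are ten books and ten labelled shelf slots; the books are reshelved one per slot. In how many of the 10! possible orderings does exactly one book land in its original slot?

1334960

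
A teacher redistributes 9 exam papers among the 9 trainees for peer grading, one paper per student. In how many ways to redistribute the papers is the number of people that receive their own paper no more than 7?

362879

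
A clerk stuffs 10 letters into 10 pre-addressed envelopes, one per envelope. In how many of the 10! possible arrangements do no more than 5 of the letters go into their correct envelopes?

Sum C(10,i)·!(10-i) for i = 0..5:
  i=0: C(10,0)·!10 = 1·1334961 = 1334961
  i=1: C(10,1)·!9 = 10·133496 = 1334960
  i=2: C(10,2)·!8 = 45·14833 = 667485
  i=3: C(10,3)·!7 = 120·1854 = 222480
  i=4: C(10,4)·!6 = 210·265 = 55650
  i=5: C(10,5)·!5 = 252·44 = 11088
Total = 3626624.

3626624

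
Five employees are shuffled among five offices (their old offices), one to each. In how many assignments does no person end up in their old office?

44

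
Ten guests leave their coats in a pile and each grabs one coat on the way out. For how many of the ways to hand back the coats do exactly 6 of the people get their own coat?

1890

Choose which 6 of the 10 are fixed: C(10,6) = 210.
The other 4 form a derangement: !4 = 9.
Total: 210 × 9 = 1890.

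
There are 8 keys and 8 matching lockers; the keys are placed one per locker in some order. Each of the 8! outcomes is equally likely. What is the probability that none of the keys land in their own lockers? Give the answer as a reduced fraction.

Favorable outcomes: !8 = 14833.
Total outcomes: 8! = 40320.
Probability = 14833/40320 = 2119/5760.

2119/5760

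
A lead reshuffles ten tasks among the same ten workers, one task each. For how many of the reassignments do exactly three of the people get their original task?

222480

Pick the 3 fixed positions: C(10,3) = 120 ways.
The other 7 form a derangement: !7 = 1854.
Total: 120 × 1854 = 222480.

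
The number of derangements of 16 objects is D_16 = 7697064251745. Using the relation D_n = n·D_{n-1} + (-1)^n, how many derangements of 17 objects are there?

130850092279664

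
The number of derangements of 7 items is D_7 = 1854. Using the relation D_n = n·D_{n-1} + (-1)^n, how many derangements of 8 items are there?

D_8 = 8·1854 + 1 = 14833.

14833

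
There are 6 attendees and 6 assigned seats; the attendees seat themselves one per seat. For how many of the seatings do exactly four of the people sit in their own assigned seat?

15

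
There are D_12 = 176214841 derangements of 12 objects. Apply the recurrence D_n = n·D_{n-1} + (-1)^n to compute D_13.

D_13 = 13·176214841 - 1 = 2290792932.

2290792932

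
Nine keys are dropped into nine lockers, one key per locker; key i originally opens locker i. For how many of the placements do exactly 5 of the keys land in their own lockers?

1134

Choose which 5 of the 9 are fixed: C(9,5) = 126.
The other 4 form a derangement: !4 = 9.
Total: 126 × 9 = 1134.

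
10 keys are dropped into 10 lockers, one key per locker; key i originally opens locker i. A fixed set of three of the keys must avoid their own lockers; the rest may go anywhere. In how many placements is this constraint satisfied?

Let A_j be the event that the j-th constrained one is fixed. By inclusion-exclusion over the 3 events:
Σ_{j=0}^{3} (-1)^j C(3,j)(10-j)!
= C(3,0)·10! - C(3,1)·9! + C(3,2)·8! - C(3,3)·7!
= 3628800 - 1088640 + 120960 - 5040
= 2656080

2656080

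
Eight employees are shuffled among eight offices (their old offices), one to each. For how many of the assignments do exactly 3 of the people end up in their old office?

2464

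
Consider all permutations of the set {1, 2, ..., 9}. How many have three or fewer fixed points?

355997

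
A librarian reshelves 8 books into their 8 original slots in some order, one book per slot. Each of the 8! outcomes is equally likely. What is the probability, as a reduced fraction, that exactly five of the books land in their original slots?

1/360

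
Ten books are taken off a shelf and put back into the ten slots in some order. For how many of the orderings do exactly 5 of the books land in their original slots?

11088

Pick the 5 fixed positions: C(10,5) = 252 ways.
The other 5 form a derangement: !5 = 44.
Total: 252 × 44 = 11088.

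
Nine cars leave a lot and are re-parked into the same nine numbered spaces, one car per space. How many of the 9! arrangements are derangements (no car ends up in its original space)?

133496

The subfactorial !9 = [9!/e] (nearest integer).
9! = 362880, and 362880/e ≈ 133496.09, so !9 = 133496.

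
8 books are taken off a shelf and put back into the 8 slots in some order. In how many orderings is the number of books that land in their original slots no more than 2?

37085

Sum C(8,i)·!(8-i) for i = 0..2:
  i=0: C(8,0)·!8 = 1·14833 = 14833
  i=1: C(8,1)·!7 = 8·1854 = 14832
  i=2: C(8,2)·!6 = 28·265 = 7420
Total = 37085.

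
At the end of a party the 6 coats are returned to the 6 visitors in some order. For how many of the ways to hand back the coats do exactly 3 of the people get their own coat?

40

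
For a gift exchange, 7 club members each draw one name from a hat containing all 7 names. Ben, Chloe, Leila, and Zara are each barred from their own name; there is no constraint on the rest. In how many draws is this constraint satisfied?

Let A_j be the event that the j-th constrained one is fixed. By inclusion-exclusion over the 4 events:
Σ_{j=0}^{4} (-1)^j C(4,j)(7-j)!
= C(4,0)·7! - C(4,1)·6! + C(4,2)·5! - C(4,3)·4! + C(4,4)·3!
= 5040 - 2880 + 720 - 96 + 6
= 2790

2790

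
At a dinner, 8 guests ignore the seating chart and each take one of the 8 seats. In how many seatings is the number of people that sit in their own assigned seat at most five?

40291

# with exactly i fixed is C(8,i)·!(8-i); sum over i=0..5:
  i=0: C(8,0)·!8 = 1·14833 = 14833
  i=1: C(8,1)·!7 = 8·1854 = 14832
  i=2: C(8,2)·!6 = 28·265 = 7420
  i=3: C(8,3)·!5 = 56·44 = 2464
  i=4: C(8,4)·!4 = 70·9 = 630
  i=5: C(8,5)·!3 = 56·2 = 112
Total = 40291.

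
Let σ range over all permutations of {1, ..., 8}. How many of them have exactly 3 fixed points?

Choose which 3 of the 8 are fixed: C(8,3) = 56.
The other 5 form a derangement: !5 = 44.
Total: 56 × 44 = 2464.

2464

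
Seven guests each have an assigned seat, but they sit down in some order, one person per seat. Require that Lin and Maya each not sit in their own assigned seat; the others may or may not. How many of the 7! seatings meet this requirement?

Inclusion-exclusion on the 2 forbidden self-matches:
Σ_{j=0}^{2} (-1)^j C(2,j)(7-j)!
= C(2,0)·7! - C(2,1)·6! + C(2,2)·5!
= 5040 - 1440 + 120
= 3720

3720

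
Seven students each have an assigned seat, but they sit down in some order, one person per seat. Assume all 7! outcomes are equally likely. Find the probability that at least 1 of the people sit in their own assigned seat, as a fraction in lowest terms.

Favorable outcomes: Σ_{i≥1} C(7,i)·!(7-i) = 7·265 + 21·44 + 35·9 + 35·2 + 21·1 + 7·0 + 1·1 = 3186.
Total outcomes: 7! = 5040.
Probability = 3186/5040 = 177/280.

177/280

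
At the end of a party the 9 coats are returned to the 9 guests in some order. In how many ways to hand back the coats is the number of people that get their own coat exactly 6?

Pick the 6 fixed positions: C(9,6) = 84 ways.
The other 3 form a derangement: !3 = 2.
Total: 84 × 2 = 168.

168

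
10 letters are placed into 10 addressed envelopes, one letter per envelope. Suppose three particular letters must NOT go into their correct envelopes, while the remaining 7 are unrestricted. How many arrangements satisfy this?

2656080

Let A_j be the event that the j-th constrained one is fixed. By inclusion-exclusion over the 3 events:
Σ_{j=0}^{3} (-1)^j C(3,j)(10-j)!
= C(3,0)·10! - C(3,1)·9! + C(3,2)·8! - C(3,3)·7!
= 3628800 - 1088640 + 120960 - 5040
= 2656080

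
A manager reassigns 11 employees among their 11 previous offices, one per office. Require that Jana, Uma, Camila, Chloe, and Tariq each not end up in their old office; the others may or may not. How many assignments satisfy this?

Inclusion-exclusion on the 5 forbidden self-matches:
Σ_{j=0}^{5} (-1)^j C(5,j)(11-j)!
= C(5,0)·11! - C(5,1)·10! + C(5,2)·9! - C(5,3)·8! + C(5,4)·7! - C(5,5)·6!
= 39916800 - 18144000 + 3628800 - 403200 + 25200 - 720
= 25022880

25022880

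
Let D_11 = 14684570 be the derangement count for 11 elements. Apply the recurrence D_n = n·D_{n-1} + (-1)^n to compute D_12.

D_12 = 12·14684570 + 1 = 176214841.

176214841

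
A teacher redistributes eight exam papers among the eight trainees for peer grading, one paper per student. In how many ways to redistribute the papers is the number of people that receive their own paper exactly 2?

Pick the 2 fixed positions: C(8,2) = 28 ways.
The remaining 6 must be deranged: !6 = 265.
Total: 28 × 265 = 7420.

7420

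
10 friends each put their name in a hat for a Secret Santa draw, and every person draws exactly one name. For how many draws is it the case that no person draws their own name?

!10 is the nearest integer to 10!/e.
10! = 3628800, and 3628800/e ≈ 1334960.92, so !10 = 1334961.

1334961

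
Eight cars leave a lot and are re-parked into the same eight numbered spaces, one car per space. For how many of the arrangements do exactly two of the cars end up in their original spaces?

7420

Choose which 2 of the 8 are fixed: C(8,2) = 28.
The other 6 form a derangement: !6 = 265.
Total: 28 × 265 = 7420.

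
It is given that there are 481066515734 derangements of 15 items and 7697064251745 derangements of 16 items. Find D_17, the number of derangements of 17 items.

130850092279664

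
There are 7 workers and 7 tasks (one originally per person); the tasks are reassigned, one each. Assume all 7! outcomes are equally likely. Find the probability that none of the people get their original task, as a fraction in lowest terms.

Favorable outcomes: !7 = 1854.
Total outcomes: 7! = 5040.
Probability = 1854/5040 = 103/280.

103/280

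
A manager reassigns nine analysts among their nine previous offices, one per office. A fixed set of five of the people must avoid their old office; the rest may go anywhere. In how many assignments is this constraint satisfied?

205056

Inclusion-exclusion on the 5 forbidden self-matches:
Σ_{j=0}^{5} (-1)^j C(5,j)(9-j)!
= C(5,0)·9! - C(5,1)·8! + C(5,2)·7! - C(5,3)·6! + C(5,4)·5! - C(5,5)·4!
= 362880 - 201600 + 50400 - 7200 + 600 - 24
= 205056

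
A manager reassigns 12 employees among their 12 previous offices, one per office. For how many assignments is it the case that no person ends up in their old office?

Use !n = (n-1)(!(n-1) + !(n-2)).
!12 = 11·(14684570 + 1334961) = 11·16019531 = 176214841

176214841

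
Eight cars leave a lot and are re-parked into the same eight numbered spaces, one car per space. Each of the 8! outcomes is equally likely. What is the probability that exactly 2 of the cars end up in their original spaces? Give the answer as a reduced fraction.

53/288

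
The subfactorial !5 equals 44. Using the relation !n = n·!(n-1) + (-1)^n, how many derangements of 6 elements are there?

265

!6 = 6·44 + 1 = 265.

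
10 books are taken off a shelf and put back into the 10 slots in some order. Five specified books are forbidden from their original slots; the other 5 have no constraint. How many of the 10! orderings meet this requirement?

2170680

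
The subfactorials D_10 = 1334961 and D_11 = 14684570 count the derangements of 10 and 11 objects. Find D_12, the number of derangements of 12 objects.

176214841

D_12 = (12-1)·(D_11 + D_10) = 11·(14684570 + 1334961) = 11·16019531 = 176214841.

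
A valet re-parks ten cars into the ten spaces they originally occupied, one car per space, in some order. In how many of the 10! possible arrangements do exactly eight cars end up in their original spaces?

45

Pick the 8 fixed positions: C(10,8) = 45 ways.
The remaining 2 must be deranged: !2 = 1.
Total: 45 × 1 = 45.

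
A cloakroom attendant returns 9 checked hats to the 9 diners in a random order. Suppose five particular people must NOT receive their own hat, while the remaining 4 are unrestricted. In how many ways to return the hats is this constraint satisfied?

205056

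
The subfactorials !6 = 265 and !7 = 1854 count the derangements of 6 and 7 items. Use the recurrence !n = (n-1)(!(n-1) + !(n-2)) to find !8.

14833

!8 = (8-1)·(!7 + !6) = 7·(1854 + 265) = 7·2119 = 14833.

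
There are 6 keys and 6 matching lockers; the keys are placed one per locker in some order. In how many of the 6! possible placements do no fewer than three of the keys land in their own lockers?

56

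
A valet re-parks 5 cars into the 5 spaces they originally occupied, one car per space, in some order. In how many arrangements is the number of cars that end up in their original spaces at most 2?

109

# with exactly i fixed is C(5,i)·!(5-i); sum over i=0..2:
  i=0: C(5,0)·!5 = 1·44 = 44
  i=1: C(5,1)·!4 = 5·9 = 45
  i=2: C(5,2)·!3 = 10·2 = 20
Total = 109.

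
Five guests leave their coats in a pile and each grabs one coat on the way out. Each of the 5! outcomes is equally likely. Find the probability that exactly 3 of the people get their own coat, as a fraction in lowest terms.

1/12

Favorable outcomes: C(5,3)·!2 = 10·1 = 10.
Total outcomes: 5! = 120.
Probability = 10/120 = 1/12.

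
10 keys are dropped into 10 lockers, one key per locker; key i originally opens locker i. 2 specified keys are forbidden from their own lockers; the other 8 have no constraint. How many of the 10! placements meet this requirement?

Inclusion-exclusion on the 2 forbidden self-matches:
Σ_{j=0}^{2} (-1)^j C(2,j)(10-j)!
= C(2,0)·10! - C(2,1)·9! + C(2,2)·8!
= 3628800 - 725760 + 40320
= 2943360

2943360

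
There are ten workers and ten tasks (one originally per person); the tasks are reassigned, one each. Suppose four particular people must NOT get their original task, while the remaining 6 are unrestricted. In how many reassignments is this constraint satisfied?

2399760

Let A_j be the event that the j-th constrained one is fixed. By inclusion-exclusion over the 4 events:
Σ_{j=0}^{4} (-1)^j C(4,j)(10-j)!
= C(4,0)·10! - C(4,1)·9! + C(4,2)·8! - C(4,3)·7! + C(4,4)·6!
= 3628800 - 1451520 + 241920 - 20160 + 720
= 2399760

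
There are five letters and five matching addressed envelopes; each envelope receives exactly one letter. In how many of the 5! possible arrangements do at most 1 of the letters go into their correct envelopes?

# with exactly i fixed is C(5,i)·!(5-i); sum over i=0..1:
  i=0: C(5,0)·!5 = 1·44 = 44
  i=1: C(5,1)·!4 = 5·9 = 45
Total = 89.

89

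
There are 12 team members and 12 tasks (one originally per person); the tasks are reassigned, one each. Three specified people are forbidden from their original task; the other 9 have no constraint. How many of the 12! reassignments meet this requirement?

369774720

Inclusion-exclusion on the 3 forbidden self-matches:
Σ_{j=0}^{3} (-1)^j C(3,j)(12-j)!
= C(3,0)·12! - C(3,1)·11! + C(3,2)·10! - C(3,3)·9!
= 479001600 - 119750400 + 10886400 - 362880
= 369774720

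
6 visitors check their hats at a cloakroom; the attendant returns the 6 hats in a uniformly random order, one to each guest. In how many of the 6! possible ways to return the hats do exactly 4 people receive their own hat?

Pick the 4 fixed positions: C(6,4) = 15 ways.
The other 2 form a derangement: !2 = 1.
Total: 15 × 1 = 15.

15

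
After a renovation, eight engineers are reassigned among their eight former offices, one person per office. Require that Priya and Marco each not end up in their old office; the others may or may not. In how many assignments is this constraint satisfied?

30960

Let A_j be the event that the j-th constrained one is fixed. By inclusion-exclusion over the 2 events:
Σ_{j=0}^{2} (-1)^j C(2,j)(8-j)!
= C(2,0)·8! - C(2,1)·7! + C(2,2)·6!
= 40320 - 10080 + 720
= 30960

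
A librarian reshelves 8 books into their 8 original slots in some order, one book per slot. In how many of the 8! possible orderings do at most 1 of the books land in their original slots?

29665

Sum C(8,i)·!(8-i) for i = 0..1:
  i=0: C(8,0)·!8 = 1·14833 = 14833
  i=1: C(8,1)·!7 = 8·1854 = 14832
Total = 29665.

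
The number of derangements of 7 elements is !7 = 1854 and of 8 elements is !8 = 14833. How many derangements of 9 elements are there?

!9 = (9-1)·(!8 + !7) = 8·(14833 + 1854) = 8·16687 = 133496.

133496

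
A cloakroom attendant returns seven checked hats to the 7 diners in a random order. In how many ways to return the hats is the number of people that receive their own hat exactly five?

Choose which 5 of the 7 are fixed: C(7,5) = 21.
The remaining 2 must be deranged: !2 = 1.
Total: 21 × 1 = 21.

21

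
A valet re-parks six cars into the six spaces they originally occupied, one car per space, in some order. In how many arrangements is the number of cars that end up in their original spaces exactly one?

Choose which one of the 6 is fixed: C(6,1) = 6.
The remaining 5 must be deranged: !5 = 44.
Total: 6 × 44 = 264.

264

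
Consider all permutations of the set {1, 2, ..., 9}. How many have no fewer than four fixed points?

# with exactly i fixed is C(9,i)·!(9-i); sum over i=4..9:
  i=4: C(9,4)·!5 = 126·44 = 5544
  i=5: C(9,5)·!4 = 126·9 = 1134
  i=6: C(9,6)·!3 = 84·2 = 168
  i=7: C(9,7)·!2 = 36·1 = 36
  i=8: C(9,8)·!1 = 9·0 = 0
  i=9: C(9,9)·!0 = 1·1 = 1
Total = 6883.

6883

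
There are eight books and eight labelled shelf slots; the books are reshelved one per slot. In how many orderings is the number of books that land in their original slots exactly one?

14832

Choose which one of the 8 is fixed: C(8,1) = 8.
The remaining 7 must be deranged: !7 = 1854.
Total: 8 × 1854 = 14832.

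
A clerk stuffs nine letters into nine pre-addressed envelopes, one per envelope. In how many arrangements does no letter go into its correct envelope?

133496

Recurrence: !9 = 9·!8 + (-1)^9.
!9 = 9·14833 - 1 = 133496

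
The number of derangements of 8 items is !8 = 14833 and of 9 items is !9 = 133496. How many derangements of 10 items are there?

1334961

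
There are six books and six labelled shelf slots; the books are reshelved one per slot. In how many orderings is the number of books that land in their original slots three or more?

56

Sum C(6,i)·!(6-i) for i = 3..6:
  i=3: C(6,3)·!3 = 20·2 = 40
  i=4: C(6,4)·!2 = 15·1 = 15
  i=5: C(6,5)·!1 = 6·0 = 0
  i=6: C(6,6)·!0 = 1·1 = 1
Total = 56.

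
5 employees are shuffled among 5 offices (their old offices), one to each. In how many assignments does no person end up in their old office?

44

The subfactorial !5 = [5!/e] (nearest integer).
5! = 120, and 120/e ≈ 44.15, so !5 = 44.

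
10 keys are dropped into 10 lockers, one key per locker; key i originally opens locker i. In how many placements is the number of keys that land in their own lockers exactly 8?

45

Pick the 8 fixed positions: C(10,8) = 45 ways.
The other 2 form a derangement: !2 = 1.
Total: 45 × 1 = 45.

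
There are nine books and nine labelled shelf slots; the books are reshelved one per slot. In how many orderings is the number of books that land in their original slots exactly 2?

66744

Pick the 2 fixed positions: C(9,2) = 36 ways.
The remaining 7 must be deranged: !7 = 1854.
Total: 36 × 1854 = 66744.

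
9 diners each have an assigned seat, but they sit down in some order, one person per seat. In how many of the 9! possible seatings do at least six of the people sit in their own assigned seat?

205

Sum C(9,i)·!(9-i) for i = 6..9:
  i=6: C(9,6)·!3 = 84·2 = 168
  i=7: C(9,7)·!2 = 36·1 = 36
  i=8: C(9,8)·!1 = 9·0 = 0
  i=9: C(9,9)·!0 = 1·1 = 1
Total = 205.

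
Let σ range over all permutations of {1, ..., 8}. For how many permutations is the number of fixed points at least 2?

Sum C(8,i)·!(8-i) for i = 2..8:
  i=2: C(8,2)·!6 = 28·265 = 7420
  i=3: C(8,3)·!5 = 56·44 = 2464
  i=4: C(8,4)·!4 = 70·9 = 630
  i=5: C(8,5)·!3 = 56·2 = 112
  i=6: C(8,6)·!2 = 28·1 = 28
  i=7: C(8,7)·!1 = 8·0 = 0
  i=8: C(8,8)·!0 = 1·1 = 1
Total = 10655.

10655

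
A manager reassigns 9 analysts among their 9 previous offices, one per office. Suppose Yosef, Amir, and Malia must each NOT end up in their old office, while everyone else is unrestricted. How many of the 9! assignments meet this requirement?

256320

Let A_j be the event that the j-th constrained one is fixed. By inclusion-exclusion over the 3 events:
Σ_{j=0}^{3} (-1)^j C(3,j)(9-j)!
= C(3,0)·9! - C(3,1)·8! + C(3,2)·7! - C(3,3)·6!
= 362880 - 120960 + 15120 - 720
= 256320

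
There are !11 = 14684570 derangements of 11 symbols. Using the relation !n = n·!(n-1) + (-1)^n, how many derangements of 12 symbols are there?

!12 = 12·14684570 + 1 = 176214841.

176214841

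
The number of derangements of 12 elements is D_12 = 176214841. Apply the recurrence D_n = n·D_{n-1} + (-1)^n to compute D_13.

D_13 = 13·176214841 - 1 = 2290792932.

2290792932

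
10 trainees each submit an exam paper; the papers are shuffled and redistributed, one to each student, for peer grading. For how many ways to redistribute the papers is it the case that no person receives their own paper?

1334961

The number of derangements of 10 is !10 = Σ_{k=0}^{10} (-1)^k·10!/k!
= 10! - 10!/1! + 10!/2! - 10!/3! + 10!/4! - 10!/5! + 10!/6! - 10!/7! + 10!/8! - 10!/9! + 10!/10!
= 3628800 - 3628800 + 1814400 - 604800 + 151200 - 30240 + 5040 - 720 + 90 - 10 + 1
= 1334961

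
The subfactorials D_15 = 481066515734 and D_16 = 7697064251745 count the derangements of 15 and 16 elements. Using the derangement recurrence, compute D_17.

130850092279664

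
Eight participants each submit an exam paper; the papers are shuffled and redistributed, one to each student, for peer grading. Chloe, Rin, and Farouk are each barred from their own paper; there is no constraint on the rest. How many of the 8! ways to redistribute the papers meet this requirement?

Inclusion-exclusion on the 3 forbidden self-matches:
Σ_{j=0}^{3} (-1)^j C(3,j)(8-j)!
= C(3,0)·8! - C(3,1)·7! + C(3,2)·6! - C(3,3)·5!
= 40320 - 15120 + 2160 - 120
= 27240

27240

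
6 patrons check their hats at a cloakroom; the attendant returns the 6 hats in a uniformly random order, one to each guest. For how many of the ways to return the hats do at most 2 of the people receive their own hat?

# with exactly i fixed is C(6,i)·!(6-i); sum over i=0..2:
  i=0: C(6,0)·!6 = 1·265 = 265
  i=1: C(6,1)·!5 = 6·44 = 264
  i=2: C(6,2)·!4 = 15·9 = 135
Total = 664.

664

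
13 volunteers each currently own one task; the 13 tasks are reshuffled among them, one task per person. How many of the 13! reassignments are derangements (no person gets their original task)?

The number of derangements of 13 is !13 = Σ_{k=0}^{13} (-1)^k·13!/k!
= 13! - 13!/1! + 13!/2! - 13!/3! + 13!/4! - 13!/5! + 13!/6! - 13!/7! + 13!/8! - 13!/9! + 13!/10! - 13!/11! + 13!/12! - 13!/13!
= 6227020800 - 6227020800 + 3113510400 - 1037836800 + 259459200 - 51891840 + 8648640 - 1235520 + 154440 - 17160 + 1716 - 156 + 13 - 1
= 2290792932

2290792932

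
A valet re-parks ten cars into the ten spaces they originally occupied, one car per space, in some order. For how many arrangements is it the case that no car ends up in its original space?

1334961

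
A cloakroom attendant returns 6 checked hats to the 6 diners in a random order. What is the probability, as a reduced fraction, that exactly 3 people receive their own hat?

1/18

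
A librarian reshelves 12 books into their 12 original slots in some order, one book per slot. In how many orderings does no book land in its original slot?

176214841

!12 = 12! · Σ_{k=0}^{12} (-1)^k/k!
= 12! - 12!/1! + 12!/2! - 12!/3! + 12!/4! - 12!/5! + 12!/6! - 12!/7! + 12!/8! - 12!/9! + 12!/10! - 12!/11! + 12!/12!
= 479001600 - 479001600 + 239500800 - 79833600 + 19958400 - 3991680 + 665280 - 95040 + 11880 - 1320 + 132 - 12 + 1
= 176214841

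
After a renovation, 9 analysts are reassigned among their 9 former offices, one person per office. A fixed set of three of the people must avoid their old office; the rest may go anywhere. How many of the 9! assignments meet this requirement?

Inclusion-exclusion on the 3 forbidden self-matches:
Σ_{j=0}^{3} (-1)^j C(3,j)(9-j)!
= C(3,0)·9! - C(3,1)·8! + C(3,2)·7! - C(3,3)·6!
= 362880 - 120960 + 15120 - 720
= 256320

256320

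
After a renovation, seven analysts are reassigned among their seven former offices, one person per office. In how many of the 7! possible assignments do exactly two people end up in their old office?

Pick the 2 fixed positions: C(7,2) = 21 ways.
The remaining 5 must be deranged: !5 = 44.
Total: 21 × 44 = 924.

924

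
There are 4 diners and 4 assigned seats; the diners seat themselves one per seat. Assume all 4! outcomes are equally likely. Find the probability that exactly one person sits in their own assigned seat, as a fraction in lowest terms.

Favorable outcomes: C(4,1)·!3 = 4·2 = 8.
Total outcomes: 4! = 24.
Probability = 8/24 = 1/3.

1/3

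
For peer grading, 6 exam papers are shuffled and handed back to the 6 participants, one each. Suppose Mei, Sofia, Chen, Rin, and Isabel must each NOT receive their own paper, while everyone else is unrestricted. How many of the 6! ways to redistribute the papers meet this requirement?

Inclusion-exclusion on the 5 forbidden self-matches:
Σ_{j=0}^{5} (-1)^j C(5,j)(6-j)!
= C(5,0)·6! - C(5,1)·5! + C(5,2)·4! - C(5,3)·3! + C(5,4)·2! - C(5,5)·1!
= 720 - 600 + 240 - 60 + 10 - 1
= 309

309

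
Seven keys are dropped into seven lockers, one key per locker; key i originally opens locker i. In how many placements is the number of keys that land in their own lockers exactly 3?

Pick the 3 fixed positions: C(7,3) = 35 ways.
The other 4 form a derangement: !4 = 9.
Total: 35 × 9 = 315.

315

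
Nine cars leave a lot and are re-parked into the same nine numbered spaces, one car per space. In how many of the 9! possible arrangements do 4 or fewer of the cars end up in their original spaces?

361541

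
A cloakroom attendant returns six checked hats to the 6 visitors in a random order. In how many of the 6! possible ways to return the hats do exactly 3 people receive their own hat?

Pick the 3 fixed positions: C(6,3) = 20 ways.
The remaining 3 must be deranged: !3 = 2.
Total: 20 × 2 = 40.

40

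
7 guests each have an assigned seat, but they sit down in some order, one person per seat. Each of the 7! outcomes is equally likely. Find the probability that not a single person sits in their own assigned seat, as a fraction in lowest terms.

Favorable outcomes: !7 = 1854.
Total outcomes: 7! = 5040.
Probability = 1854/5040 = 103/280.

103/280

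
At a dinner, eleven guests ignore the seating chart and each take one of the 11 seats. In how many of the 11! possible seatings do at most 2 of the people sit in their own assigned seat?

36711421

# with exactly i fixed is C(11,i)·!(11-i); sum over i=0..2:
  i=0: C(11,0)·!11 = 1·14684570 = 14684570
  i=1: C(11,1)·!10 = 11·1334961 = 14684571
  i=2: C(11,2)·!9 = 55·133496 = 7342280
Total = 36711421.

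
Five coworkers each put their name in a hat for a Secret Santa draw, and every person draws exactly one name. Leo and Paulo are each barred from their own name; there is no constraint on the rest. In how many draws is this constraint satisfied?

78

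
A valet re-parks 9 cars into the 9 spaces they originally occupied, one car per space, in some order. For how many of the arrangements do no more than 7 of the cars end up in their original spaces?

362879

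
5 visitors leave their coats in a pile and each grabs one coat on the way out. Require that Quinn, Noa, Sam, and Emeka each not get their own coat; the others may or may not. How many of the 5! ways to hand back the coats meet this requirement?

53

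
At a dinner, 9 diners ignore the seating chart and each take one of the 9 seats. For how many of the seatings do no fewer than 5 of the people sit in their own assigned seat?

1339

Sum C(9,i)·!(9-i) for i = 5..9:
  i=5: C(9,5)·!4 = 126·9 = 1134
  i=6: C(9,6)·!3 = 84·2 = 168
  i=7: C(9,7)·!2 = 36·1 = 36
  i=8: C(9,8)·!1 = 9·0 = 0
  i=9: C(9,9)·!0 = 1·1 = 1
Total = 1339.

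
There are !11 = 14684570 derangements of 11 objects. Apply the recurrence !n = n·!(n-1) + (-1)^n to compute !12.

176214841

!12 = 12·14684570 + 1 = 176214841.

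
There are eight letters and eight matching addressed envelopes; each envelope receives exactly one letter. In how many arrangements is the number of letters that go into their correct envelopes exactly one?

14832

Pick the single fixed position: C(8,1) = 8 ways.
The other 7 form a derangement: !7 = 1854.
Total: 8 × 1854 = 14832.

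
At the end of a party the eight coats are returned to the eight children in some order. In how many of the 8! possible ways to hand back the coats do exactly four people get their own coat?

Pick the 4 fixed positions: C(8,4) = 70 ways.
The other 4 form a derangement: !4 = 9.
Total: 70 × 9 = 630.

630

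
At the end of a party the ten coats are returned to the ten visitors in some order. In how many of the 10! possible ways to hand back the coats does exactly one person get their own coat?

1334960

Pick the single fixed position: C(10,1) = 10 ways.
The remaining 9 must be deranged: !9 = 133496.
Total: 10 × 133496 = 1334960.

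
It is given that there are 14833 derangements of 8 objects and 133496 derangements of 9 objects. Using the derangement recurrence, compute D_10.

1334961

D_10 = (10-1)·(D_9 + D_8) = 9·(133496 + 14833) = 9·148329 = 1334961.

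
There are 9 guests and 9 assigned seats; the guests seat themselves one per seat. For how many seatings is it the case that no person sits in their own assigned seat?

By inclusion-exclusion, !9 = Σ (-1)^k · 9!/k! for k=0..9
= 9! - 9!/1! + 9!/2! - 9!/3! + 9!/4! - 9!/5! + 9!/6! - 9!/7! + 9!/8! - 9!/9!
= 362880 - 362880 + 181440 - 60480 + 15120 - 3024 + 504 - 72 + 9 - 1
= 133496

133496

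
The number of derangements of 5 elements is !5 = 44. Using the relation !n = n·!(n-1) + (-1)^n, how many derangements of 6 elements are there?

!6 = 6·44 + 1 = 265.

265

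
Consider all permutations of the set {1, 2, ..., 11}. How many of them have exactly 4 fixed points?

Pick the 4 fixed positions: C(11,4) = 330 ways.
The other 7 form a derangement: !7 = 1854.
Total: 330 × 1854 = 611820.

611820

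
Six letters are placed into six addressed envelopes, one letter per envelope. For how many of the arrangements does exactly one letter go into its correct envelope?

264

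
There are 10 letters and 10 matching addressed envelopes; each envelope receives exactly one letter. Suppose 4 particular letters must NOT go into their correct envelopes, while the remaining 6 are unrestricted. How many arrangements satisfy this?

2399760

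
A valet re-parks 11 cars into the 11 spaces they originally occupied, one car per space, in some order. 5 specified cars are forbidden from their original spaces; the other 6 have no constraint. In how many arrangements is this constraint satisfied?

25022880

Inclusion-exclusion on the 5 forbidden self-matches:
Σ_{j=0}^{5} (-1)^j C(5,j)(11-j)!
= C(5,0)·11! - C(5,1)·10! + C(5,2)·9! - C(5,3)·8! + C(5,4)·7! - C(5,5)·6!
= 39916800 - 18144000 + 3628800 - 403200 + 25200 - 720
= 25022880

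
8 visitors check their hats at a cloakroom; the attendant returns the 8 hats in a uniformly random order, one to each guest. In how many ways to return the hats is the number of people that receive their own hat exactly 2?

7420

Pick the 2 fixed positions: C(8,2) = 28 ways.
The remaining 6 must be deranged: !6 = 265.
Total: 28 × 265 = 7420.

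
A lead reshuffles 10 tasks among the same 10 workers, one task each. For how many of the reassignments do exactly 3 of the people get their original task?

Pick the 3 fixed positions: C(10,3) = 120 ways.
The other 7 form a derangement: !7 = 1854.
Total: 120 × 1854 = 222480.

222480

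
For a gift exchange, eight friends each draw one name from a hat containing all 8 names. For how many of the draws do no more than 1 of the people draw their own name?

29665

Sum C(8,i)·!(8-i) for i = 0..1:
  i=0: C(8,0)·!8 = 1·14833 = 14833
  i=1: C(8,1)·!7 = 8·1854 = 14832
Total = 29665.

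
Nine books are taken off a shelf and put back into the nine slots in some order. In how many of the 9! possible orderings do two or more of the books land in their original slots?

Sum C(9,i)·!(9-i) for i = 2..9:
  i=2: C(9,2)·!7 = 36·1854 = 66744
  i=3: C(9,3)·!6 = 84·265 = 22260
  i=4: C(9,4)·!5 = 126·44 = 5544
  i=5: C(9,5)·!4 = 126·9 = 1134
  i=6: C(9,6)·!3 = 84·2 = 168
  i=7: C(9,7)·!2 = 36·1 = 36
  i=8: C(9,8)·!1 = 9·0 = 0
  i=9: C(9,9)·!0 = 1·1 = 1
Total = 95887.

95887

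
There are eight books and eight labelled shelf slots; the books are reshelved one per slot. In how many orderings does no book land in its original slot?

!8 is the nearest integer to 8!/e.
8! = 40320, and 40320/e ≈ 14832.90, so !8 = 14833.

14833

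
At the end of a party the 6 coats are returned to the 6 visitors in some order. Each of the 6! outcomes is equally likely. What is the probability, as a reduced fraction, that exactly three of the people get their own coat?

1/18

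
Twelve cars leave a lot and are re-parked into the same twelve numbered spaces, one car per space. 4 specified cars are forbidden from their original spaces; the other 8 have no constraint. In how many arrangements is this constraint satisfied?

Let A_j be the event that the j-th constrained one is fixed. By inclusion-exclusion over the 4 events:
Σ_{j=0}^{4} (-1)^j C(4,j)(12-j)!
= C(4,0)·12! - C(4,1)·11! + C(4,2)·10! - C(4,3)·9! + C(4,4)·8!
= 479001600 - 159667200 + 21772800 - 1451520 + 40320
= 339696000

339696000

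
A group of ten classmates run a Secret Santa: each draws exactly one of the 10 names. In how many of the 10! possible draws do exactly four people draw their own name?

55650

Pick the 4 fixed positions: C(10,4) = 210 ways.
The other 6 form a derangement: !6 = 265.
Total: 210 × 265 = 55650.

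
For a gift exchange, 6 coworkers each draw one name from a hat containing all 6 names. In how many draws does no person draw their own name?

265

Use !n = (n-1)(!(n-1) + !(n-2)).
!6 = 5·(44 + 9) = 5·53 = 265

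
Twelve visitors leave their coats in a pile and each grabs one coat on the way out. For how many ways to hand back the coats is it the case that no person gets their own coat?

176214841

Recurrence: !12 = 11·(!11 + !10).
!12 = 11·(14684570 + 1334961) = 11·16019531 = 176214841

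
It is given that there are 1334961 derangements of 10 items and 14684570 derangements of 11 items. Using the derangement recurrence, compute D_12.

D_12 = (12-1)·(D_11 + D_10) = 11·(14684570 + 1334961) = 11·16019531 = 176214841.

176214841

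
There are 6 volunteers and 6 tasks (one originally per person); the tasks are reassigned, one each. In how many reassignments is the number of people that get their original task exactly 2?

Choose which 2 of the 6 are fixed: C(6,2) = 15.
The other 4 form a derangement: !4 = 9.
Total: 15 × 9 = 135.

135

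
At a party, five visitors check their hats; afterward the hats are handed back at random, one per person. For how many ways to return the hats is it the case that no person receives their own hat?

44

The subfactorial !5 = [5!/e] (nearest integer).
5! = 120, and 120/e ≈ 44.15, so !5 = 44.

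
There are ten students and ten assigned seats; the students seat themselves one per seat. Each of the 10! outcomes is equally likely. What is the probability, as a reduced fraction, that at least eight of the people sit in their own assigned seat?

23/1814400

Favorable outcomes: Σ_{i≥8} C(10,i)·!(10-i) = 45·1 + 10·0 + 1·1 = 46.
Total outcomes: 10! = 3628800.
Probability = 46/3628800 = 23/1814400.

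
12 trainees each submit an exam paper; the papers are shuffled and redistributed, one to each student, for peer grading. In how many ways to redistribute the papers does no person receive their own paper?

176214841

!12 is the nearest integer to 12!/e.
12! = 479001600, and 479001600/e ≈ 176214840.93, so !12 = 176214841.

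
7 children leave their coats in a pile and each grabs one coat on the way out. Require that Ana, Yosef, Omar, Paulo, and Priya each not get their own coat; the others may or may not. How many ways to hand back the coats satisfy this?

Let A_j be the event that the j-th constrained one is fixed. By inclusion-exclusion over the 5 events:
Σ_{j=0}^{5} (-1)^j C(5,j)(7-j)!
= C(5,0)·7! - C(5,1)·6! + C(5,2)·5! - C(5,3)·4! + C(5,4)·3! - C(5,5)·2!
= 5040 - 3600 + 1200 - 240 + 30 - 2
= 2428

2428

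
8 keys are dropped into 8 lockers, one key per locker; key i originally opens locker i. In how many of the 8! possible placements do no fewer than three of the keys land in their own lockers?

Sum C(8,i)·!(8-i) for i = 3..8:
  i=3: C(8,3)·!5 = 56·44 = 2464
  i=4: C(8,4)·!4 = 70·9 = 630
  i=5: C(8,5)·!3 = 56·2 = 112
  i=6: C(8,6)·!2 = 28·1 = 28
  i=7: C(8,7)·!1 = 8·0 = 0
  i=8: C(8,8)·!0 = 1·1 = 1
Total = 3235.

3235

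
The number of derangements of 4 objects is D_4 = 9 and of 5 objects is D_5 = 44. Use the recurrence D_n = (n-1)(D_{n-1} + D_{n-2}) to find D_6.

265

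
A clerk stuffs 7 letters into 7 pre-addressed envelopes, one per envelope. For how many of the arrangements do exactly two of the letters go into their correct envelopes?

924

Pick the 2 fixed positions: C(7,2) = 21 ways.
The remaining 5 must be deranged: !5 = 44.
Total: 21 × 44 = 924.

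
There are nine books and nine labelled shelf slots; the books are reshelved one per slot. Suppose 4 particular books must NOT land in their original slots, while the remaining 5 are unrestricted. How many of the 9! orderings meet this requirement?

229080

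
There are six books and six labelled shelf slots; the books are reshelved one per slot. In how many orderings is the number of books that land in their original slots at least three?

Sum C(6,i)·!(6-i) for i = 3..6:
  i=3: C(6,3)·!3 = 20·2 = 40
  i=4: C(6,4)·!2 = 15·1 = 15
  i=5: C(6,5)·!1 = 6·0 = 0
  i=6: C(6,6)·!0 = 1·1 = 1
Total = 56.

56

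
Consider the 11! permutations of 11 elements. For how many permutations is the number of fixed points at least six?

Sum C(11,i)·!(11-i) for i = 6..11:
  i=6: C(11,6)·!5 = 462·44 = 20328
  i=7: C(11,7)·!4 = 330·9 = 2970
  i=8: C(11,8)·!3 = 165·2 = 330
  i=9: C(11,9)·!2 = 55·1 = 55
  i=10: C(11,10)·!1 = 11·0 = 0
  i=11: C(11,11)·!0 = 1·1 = 1
Total = 23684.

23684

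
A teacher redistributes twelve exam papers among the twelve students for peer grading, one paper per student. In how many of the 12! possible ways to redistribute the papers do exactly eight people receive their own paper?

4455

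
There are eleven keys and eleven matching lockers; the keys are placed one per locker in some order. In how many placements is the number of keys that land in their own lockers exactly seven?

2970

Choose which 7 of the 11 are fixed: C(11,7) = 330.
The other 4 form a derangement: !4 = 9.
Total: 330 × 9 = 2970.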